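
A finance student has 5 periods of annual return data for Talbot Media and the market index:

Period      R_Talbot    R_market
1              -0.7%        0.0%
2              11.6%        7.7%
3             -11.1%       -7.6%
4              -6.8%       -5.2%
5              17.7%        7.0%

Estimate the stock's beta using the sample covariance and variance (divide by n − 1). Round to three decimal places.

1.710

Mean R_i = (-0.7 + 11.6 − 11.1 − 6.8 + 17.7) / 5 = 2.1400%
Mean R_m = (0.0 + 7.7 − 7.6 − 5.2 + 7.0) / 5 = 0.3800%
Σ(R_i − R̄_i)(R_m − R̄_m) = 328.8740  ⇒  Cov = 328.8740 / 4 = 82.2185
Σ(R_m − R̄_m)² = 192.3680  ⇒  Var(R_m) = 192.3680 / 4 = 48.0920
β = Cov / Var(R_m) = 82.2185 / 48.0920 = 1.7096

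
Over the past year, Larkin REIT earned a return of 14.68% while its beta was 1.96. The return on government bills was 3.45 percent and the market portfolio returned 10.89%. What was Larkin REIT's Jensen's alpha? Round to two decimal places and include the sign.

Market excess return = 10.89% − 3.45% = 7.44%
CAPM benchmark = R_f + β(R_m − R_f) = 3.45% + 1.96 × 7.44% = 18.0324%
α = actual − benchmark = 14.68% − 18.0324% = -3.35%

-3.35%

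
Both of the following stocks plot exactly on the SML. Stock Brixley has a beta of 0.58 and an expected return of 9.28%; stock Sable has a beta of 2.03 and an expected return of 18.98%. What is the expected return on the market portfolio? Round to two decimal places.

12.09%

Both satisfy E(R) = R_f + β·MRP, so the slope of the SML is
MRP = (18.98% − 9.28%) / (2.03 − 0.58) = 9.70% / 1.45 = 6.6897%
R_f = E(R_Brixley) − β_Brixley·MRP = 9.28% − 0.58 × 6.6897% = 5.4000%
E(R_m) = R_f + MRP = 5.4000% + 6.6897% = 12.09%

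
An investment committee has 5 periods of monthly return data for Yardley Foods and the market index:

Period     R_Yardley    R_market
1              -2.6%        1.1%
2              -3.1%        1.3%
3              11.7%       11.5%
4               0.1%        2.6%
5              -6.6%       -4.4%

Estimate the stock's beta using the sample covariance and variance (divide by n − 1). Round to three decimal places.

1.198

Mean R_i = (-2.6 − 3.1 + 11.7 + 0.1 − 6.6) / 5 = -0.1000%
Mean R_m = (1.1 + 1.3 + 11.5 + 2.6 − 4.4) / 5 = 2.4200%
Σ(R_i − R̄_i)(R_m − R̄_m) = 158.1700  ⇒  Cov = 158.1700 / 4 = 39.5425
Σ(R_m − R̄_m)² = 131.9880  ⇒  Var(R_m) = 131.9880 / 4 = 32.9970
β = Cov / Var(R_m) = 39.5425 / 32.9970 = 1.1984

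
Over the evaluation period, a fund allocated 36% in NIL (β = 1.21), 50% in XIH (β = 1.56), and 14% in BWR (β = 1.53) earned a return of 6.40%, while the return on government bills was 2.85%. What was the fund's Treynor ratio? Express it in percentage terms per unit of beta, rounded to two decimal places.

2.48%

β_P = 0.36×1.21 + 0.50×1.56 + 0.14×1.53 = 1.4298
Treynor = (R_P − R_f) / β_P = (6.40% − 2.85%) / 1.4298 = 3.55% / 1.4298 = 2.48%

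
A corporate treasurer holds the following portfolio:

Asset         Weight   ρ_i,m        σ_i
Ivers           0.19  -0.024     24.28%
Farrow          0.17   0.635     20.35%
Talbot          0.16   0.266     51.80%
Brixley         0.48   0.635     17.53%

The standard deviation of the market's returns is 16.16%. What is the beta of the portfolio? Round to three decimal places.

β_Ivers = -0.024 × 24.28% / 16.16% = -0.0361
β_Farrow = 0.635 × 20.35% / 16.16% = 0.7996
β_Talbot = 0.266 × 51.80% / 16.16% = 0.8526
β_Brixley = 0.635 × 17.53% / 16.16% = 0.6888
β_P = Σ w_i β_i = 0.19×-0.0361 + 0.17×0.7996 + 0.16×0.8526 + 0.48×0.6888 = 0.5961

0.596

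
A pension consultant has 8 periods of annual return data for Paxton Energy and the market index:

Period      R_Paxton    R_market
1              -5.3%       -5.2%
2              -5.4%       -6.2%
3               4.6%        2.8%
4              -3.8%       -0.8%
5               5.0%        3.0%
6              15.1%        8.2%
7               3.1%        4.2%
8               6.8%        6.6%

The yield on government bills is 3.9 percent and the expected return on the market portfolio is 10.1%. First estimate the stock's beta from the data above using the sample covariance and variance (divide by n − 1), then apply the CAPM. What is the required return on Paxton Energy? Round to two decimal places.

11.73%

Mean R_i = (-5.3 − 5.4 + 4.6 − 3.8 + 5.0 + 15.1 + 3.1 + 6.8) / 8 = 2.5125%
Mean R_m = (-5.2 − 6.2 + 2.8 − 0.8 + 3.0 + 8.2 + 4.2 + 6.6) / 8 = 1.5750%
Σ(R_i − R̄_i)(R_m − R̄_m) = 242.0225  ⇒  Cov = 242.0225 / 7 = 34.5746
Σ(R_m − R̄_m)² = 191.5550  ⇒  Var(R_m) = 191.5550 / 7 = 27.3650
β = Cov / Var(R_m) = 34.5746 / 27.3650 = 1.2635
MRP = 10.1% − 3.9% = 6.20%
E(R) = R_f + β × MRP = 3.9% + 1.2635 × 6.2% = 11.73%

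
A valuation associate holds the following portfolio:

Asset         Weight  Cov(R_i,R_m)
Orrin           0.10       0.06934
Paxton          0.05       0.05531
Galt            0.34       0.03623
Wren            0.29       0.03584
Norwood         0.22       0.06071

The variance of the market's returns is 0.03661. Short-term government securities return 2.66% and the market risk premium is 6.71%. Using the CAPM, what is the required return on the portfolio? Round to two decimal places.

β_Orrin = 0.06934 / 0.03661 = 1.8940
β_Paxton = 0.05531 / 0.03661 = 1.5108
β_Galt = 0.03623 / 0.03661 = 0.9896
β_Wren = 0.03584 / 0.03661 = 0.9790
β_Norwood = 0.06071 / 0.03661 = 1.6583
β_P = Σ w_i β_i = 0.10×1.8940 + 0.05×1.5108 + 0.34×0.9896 + 0.29×0.9790 + 0.22×1.6583 = 1.2501
E(R_P) = R_f + β_P × MRP = 2.66% + 1.2501 × 6.71% = 11.05%

11.05%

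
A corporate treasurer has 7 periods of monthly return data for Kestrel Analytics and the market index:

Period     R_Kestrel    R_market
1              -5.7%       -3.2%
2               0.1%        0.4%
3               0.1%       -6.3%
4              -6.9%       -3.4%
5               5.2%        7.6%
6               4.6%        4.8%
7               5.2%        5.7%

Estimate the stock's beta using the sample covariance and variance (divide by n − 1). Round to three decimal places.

Mean R_i = (-5.7 + 0.1 + 0.1 − 6.9 + 5.2 + 4.6 + 5.2) / 7 = 0.3714%
Mean R_m = (-3.2 + 0.4 − 6.3 − 3.4 + 7.6 + 4.8 + 5.7) / 7 = 0.8000%
Σ(R_i − R̄_i)(R_m − R̄_m) = 130.2700  ⇒  Cov = 130.2700 / 6 = 21.7117
Σ(R_m − R̄_m)² = 170.4600  ⇒  Var(R_m) = 170.4600 / 6 = 28.4100
β = Cov / Var(R_m) = 21.7117 / 28.4100 = 0.7642

0.764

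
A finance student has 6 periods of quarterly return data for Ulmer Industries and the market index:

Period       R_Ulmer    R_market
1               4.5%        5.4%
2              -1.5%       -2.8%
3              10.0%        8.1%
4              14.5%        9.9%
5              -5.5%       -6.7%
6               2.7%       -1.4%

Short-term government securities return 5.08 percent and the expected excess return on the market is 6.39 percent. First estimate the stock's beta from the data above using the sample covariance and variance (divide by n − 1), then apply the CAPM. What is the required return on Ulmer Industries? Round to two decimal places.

Mean R_i = (4.5 − 1.5 + 10.0 + 14.5 − 5.5 + 2.7) / 6 = 4.1167%
Mean R_m = (5.4 − 2.8 + 8.1 + 9.9 − 6.7 − 1.4) / 6 = 2.0833%
Σ(R_i − R̄_i)(R_m − R̄_m) = 234.6617  ⇒  Cov = 234.6617 / 5 = 46.9323
Σ(R_m − R̄_m)² = 221.4283  ⇒  Var(R_m) = 221.4283 / 5 = 44.2857
β = Cov / Var(R_m) = 46.9323 / 44.2857 = 1.0598
E(R) = R_f + β × MRP = 5.08% + 1.0598 × 6.39% = 11.85%

11.85%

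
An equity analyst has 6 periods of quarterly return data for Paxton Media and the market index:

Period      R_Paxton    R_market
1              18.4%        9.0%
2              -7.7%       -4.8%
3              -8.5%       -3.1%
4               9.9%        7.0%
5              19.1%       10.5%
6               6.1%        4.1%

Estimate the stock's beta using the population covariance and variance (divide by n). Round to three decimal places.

Mean R_i = (18.4 − 7.7 − 8.5 + 9.9 + 19.1 + 6.1) / 6 = 6.2167%
Mean R_m = (9.0 − 4.8 − 3.1 + 7.0 + 10.5 + 4.1) / 6 = 3.7833%
Σ(R_i − R̄_i)(R_m − R̄_m) = 382.6517  ⇒  Cov = 382.6517 / 6 = 63.7753
Σ(R_m − R̄_m)² = 203.8283  ⇒  Var(R_m) = 203.8283 / 6 = 33.9714
β = Cov / Var(R_m) = 63.7753 / 33.9714 = 1.8773

1.877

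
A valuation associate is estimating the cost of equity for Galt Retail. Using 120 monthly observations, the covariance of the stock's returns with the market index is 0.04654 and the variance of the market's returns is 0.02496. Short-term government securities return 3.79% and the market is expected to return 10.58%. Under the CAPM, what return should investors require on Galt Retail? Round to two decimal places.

β = Cov(R_i, R_m) / Var(R_m) = 0.04654 / 0.02496 = 1.8646
MRP = 10.58% − 3.79% = 6.79%
E(R) = R_f + β × MRP = 3.79% + 1.8646 × 6.79% = 16.45%

16.45%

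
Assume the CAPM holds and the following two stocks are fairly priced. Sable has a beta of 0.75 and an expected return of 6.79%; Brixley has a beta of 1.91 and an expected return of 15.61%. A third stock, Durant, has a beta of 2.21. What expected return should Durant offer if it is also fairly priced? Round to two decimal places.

17.89%

MRP (SML slope) = (15.61% − 6.79%) / (1.91 − 0.75) = 8.82% / 1.16 = 7.6034%
R_f (intercept) = 6.79% − 0.75 × 7.6034% = 1.0875%
E(R_Durant) = R_f + β × MRP = 1.0875% + 2.21 × 7.6034% = 17.89%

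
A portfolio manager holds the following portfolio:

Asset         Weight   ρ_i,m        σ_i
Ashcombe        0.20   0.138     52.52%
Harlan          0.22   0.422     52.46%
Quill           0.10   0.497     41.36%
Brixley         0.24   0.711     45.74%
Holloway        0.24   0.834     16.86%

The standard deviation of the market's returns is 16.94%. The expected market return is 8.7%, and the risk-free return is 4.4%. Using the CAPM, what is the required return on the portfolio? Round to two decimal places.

9.36%

β_Ashcombe = 0.138 × 52.52% / 16.94% = 0.4278
β_Harlan = 0.422 × 52.46% / 16.94% = 1.3069
β_Quill = 0.497 × 41.36% / 16.94% = 1.2135
β_Brixley = 0.711 × 45.74% / 16.94% = 1.9198
β_Holloway = 0.834 × 16.86% / 16.94% = 0.8301
β_P = Σ w_i β_i = 0.20×0.4278 + 0.22×1.3069 + 0.10×1.2135 + 0.24×1.9198 + 0.24×0.8301 = 1.1544
MRP = 8.7% − 4.4% = 4.30%
E(R_P) = R_f + β_P × MRP = 4.4% + 1.1544 × 4.3% = 9.36%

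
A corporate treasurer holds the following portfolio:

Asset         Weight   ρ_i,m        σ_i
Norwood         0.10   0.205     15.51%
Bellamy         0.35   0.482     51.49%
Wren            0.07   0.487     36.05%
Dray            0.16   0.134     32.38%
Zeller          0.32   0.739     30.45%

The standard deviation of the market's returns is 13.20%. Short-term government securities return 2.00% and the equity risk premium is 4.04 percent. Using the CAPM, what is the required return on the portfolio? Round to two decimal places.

β_Norwood = 0.205 × 15.51% / 13.20% = 0.2409
β_Bellamy = 0.482 × 51.49% / 13.20% = 1.8802
β_Wren = 0.487 × 36.05% / 13.20% = 1.3300
β_Dray = 0.134 × 32.38% / 13.20% = 0.3287
β_Zeller = 0.739 × 30.45% / 13.20% = 1.7047
β_P = Σ w_i β_i = 0.10×0.2409 + 0.35×1.8802 + 0.07×1.3300 + 0.16×0.3287 + 0.32×1.7047 = 1.3734
E(R_P) = R_f + β_P × MRP = 2.00% + 1.3734 × 4.04% = 7.55%

7.55%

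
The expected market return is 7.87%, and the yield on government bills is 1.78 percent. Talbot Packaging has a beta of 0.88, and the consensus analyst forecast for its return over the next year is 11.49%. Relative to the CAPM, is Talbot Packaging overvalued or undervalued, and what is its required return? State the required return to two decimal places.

Undervalued; required return 7.14%

MRP = 7.87% − 1.78% = 6.09%
Required return = R_f + β·MRP = 1.78% + 0.88 × 6.09% = 7.14%
Forecast 11.49% > required 7.14% → the stock plots above the SML → undervalued.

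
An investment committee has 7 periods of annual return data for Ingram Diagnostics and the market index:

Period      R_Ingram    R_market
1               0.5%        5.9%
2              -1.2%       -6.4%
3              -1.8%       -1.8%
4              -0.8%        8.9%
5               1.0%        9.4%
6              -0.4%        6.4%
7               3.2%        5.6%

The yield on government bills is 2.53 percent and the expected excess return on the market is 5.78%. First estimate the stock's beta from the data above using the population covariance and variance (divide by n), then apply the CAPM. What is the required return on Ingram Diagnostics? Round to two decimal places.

3.35%

Mean R_i = (0.5 − 1.2 − 1.8 − 0.8 + 1.0 − 0.4 + 3.2) / 7 = 0.0714%
Mean R_m = (5.9 − 6.4 − 1.8 + 8.9 + 9.4 + 6.4 + 5.6) / 7 = 4.0000%
Σ(R_i − R̄_i)(R_m − R̄_m) = 29.5100  ⇒  Cov = 29.5100 / 7 = 4.2157
Σ(R_m − R̄_m)² = 206.9000  ⇒  Var(R_m) = 206.9000 / 7 = 29.5571
β = Cov / Var(R_m) = 4.2157 / 29.5571 = 0.1426
E(R) = R_f + β × MRP = 2.53% + 0.1426 × 5.78% = 3.35%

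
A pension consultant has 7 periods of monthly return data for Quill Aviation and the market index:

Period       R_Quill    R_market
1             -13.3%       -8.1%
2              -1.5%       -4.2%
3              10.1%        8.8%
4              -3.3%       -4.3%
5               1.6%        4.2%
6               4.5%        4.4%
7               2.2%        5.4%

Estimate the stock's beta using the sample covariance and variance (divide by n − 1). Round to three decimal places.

1.064

Mean R_i = (-13.3 − 1.5 + 10.1 − 3.3 + 1.6 + 4.5 + 2.2) / 7 = 0.0429%
Mean R_m = (-8.1 − 4.2 + 8.8 − 4.3 + 4.2 + 4.4 + 5.4) / 7 = 0.8857%
Σ(R_i − R̄_i)(R_m − R̄_m) = 255.2343  ⇒  Cov = 255.2343 / 6 = 42.5391
Σ(R_m − R̄_m)² = 239.8486  ⇒  Var(R_m) = 239.8486 / 6 = 39.9748
β = Cov / Var(R_m) = 42.5391 / 39.9748 = 1.0641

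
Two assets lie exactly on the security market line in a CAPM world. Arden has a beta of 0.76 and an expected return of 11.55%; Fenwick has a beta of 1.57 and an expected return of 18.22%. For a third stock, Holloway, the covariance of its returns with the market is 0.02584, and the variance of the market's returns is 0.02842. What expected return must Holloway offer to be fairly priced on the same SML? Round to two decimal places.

12.78%

MRP = (18.22% − 11.55%) / (1.57 − 0.76) = 8.2346%
R_f = 11.55% − 0.76 × 8.2346% = 5.2917%
β_Holloway = Cov / Var(R_m) = 0.02584 / 0.02842 = 0.9092
E(R_Holloway) = R_f + β × MRP = 5.2917% + 0.9092 × 8.2346% = 12.78%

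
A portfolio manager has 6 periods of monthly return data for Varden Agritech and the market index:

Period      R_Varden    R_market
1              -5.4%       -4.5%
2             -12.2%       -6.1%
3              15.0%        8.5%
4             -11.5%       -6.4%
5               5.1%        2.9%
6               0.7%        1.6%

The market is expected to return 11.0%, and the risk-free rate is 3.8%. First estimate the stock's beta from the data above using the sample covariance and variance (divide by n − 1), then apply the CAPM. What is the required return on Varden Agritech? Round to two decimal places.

16.28%

Mean R_i = (-5.4 − 12.2 + 15.0 − 11.5 + 5.1 + 0.7) / 6 = -1.3833%
Mean R_m = (-4.5 − 6.1 + 8.5 − 6.4 + 2.9 + 1.6) / 6 = -0.6667%
Σ(R_i − R̄_i)(R_m − R̄_m) = 310.1967  ⇒  Cov = 310.1967 / 5 = 62.0393
Σ(R_m − R̄_m)² = 178.9733  ⇒  Var(R_m) = 178.9733 / 5 = 35.7947
β = Cov / Var(R_m) = 62.0393 / 35.7947 = 1.7332
MRP = 11.0% − 3.8% = 7.20%
E(R) = R_f + β × MRP = 3.8% + 1.7332 × 7.2% = 16.28%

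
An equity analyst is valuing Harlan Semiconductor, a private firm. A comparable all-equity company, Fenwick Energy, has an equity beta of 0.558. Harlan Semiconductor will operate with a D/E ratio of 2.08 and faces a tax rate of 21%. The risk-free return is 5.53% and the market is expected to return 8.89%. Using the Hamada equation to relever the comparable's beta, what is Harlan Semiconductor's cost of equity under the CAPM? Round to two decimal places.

β_L = β_U × [1 + (1 − t)(D/E)] = 0.558 × [1 + (1 − 0.21) × 2.08]
    = 0.558 × [1 + 0.79 × 2.08] = 0.558 × 2.6432 = 1.4749
MRP = 8.89% − 5.53% = 3.36%
E(R) = R_f + β_L × MRP = 5.53% + 1.4749 × 3.36% = 10.49%

10.49%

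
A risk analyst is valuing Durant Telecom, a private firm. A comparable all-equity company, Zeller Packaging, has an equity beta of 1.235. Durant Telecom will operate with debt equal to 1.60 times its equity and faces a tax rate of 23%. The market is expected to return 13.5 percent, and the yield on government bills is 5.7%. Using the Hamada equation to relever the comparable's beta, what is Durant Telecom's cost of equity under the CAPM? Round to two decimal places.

β_L = β_U × [1 + (1 − t)(D/E)] = 1.235 × [1 + (1 − 0.23) × 1.60]
    = 1.235 × [1 + 0.77 × 1.60] = 1.235 × 2.2320 = 2.7565
MRP = 13.5% − 5.7% = 7.80%
E(R) = R_f + β_L × MRP = 5.7% + 2.7565 × 7.8% = 27.20%

27.20%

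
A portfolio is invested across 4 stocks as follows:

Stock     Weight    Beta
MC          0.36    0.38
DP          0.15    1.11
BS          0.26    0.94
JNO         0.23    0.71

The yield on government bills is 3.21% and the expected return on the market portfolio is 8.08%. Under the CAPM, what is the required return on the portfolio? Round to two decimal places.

6.67%

β_P = Σ w_i β_i = 0.36×0.38 + 0.15×1.11 + 0.26×0.94 + 0.23×0.71 = 0.7110
MRP = 8.08% − 3.21% = 4.87%
E(R_P) = R_f + β_P × MRP = 3.21% + 0.7110 × 4.87% = 6.67%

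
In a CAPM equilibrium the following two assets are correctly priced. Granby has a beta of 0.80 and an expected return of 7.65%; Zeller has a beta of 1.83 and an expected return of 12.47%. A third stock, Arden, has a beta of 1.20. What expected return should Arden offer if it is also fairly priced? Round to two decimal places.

MRP (SML slope) = (12.47% − 7.65%) / (1.83 − 0.80) = 4.82% / 1.03 = 4.6796%
R_f (intercept) = 7.65% − 0.80 × 4.6796% = 3.9063%
E(R_Arden) = R_f + β × MRP = 3.9063% + 1.20 × 4.6796% = 9.52%

9.52%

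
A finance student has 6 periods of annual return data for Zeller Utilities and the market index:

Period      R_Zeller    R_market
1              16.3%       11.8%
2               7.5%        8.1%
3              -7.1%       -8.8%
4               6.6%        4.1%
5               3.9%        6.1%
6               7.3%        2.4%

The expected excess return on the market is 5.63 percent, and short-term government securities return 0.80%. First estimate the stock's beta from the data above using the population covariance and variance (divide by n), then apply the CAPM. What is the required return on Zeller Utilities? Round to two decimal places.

Mean R_i = (16.3 + 7.5 − 7.1 + 6.6 + 3.9 + 7.3) / 6 = 5.7500%
Mean R_m = (11.8 + 8.1 − 8.8 + 4.1 + 6.1 + 2.4) / 6 = 3.9500%
Σ(R_i − R̄_i)(R_m − R̄_m) = 247.6650  ⇒  Cov = 247.6650 / 6 = 41.2775
Σ(R_m − R̄_m)² = 248.4550  ⇒  Var(R_m) = 248.4550 / 6 = 41.4092
β = Cov / Var(R_m) = 41.2775 / 41.4092 = 0.9968
E(R) = R_f + β × MRP = 0.80% + 0.9968 × 5.63% = 6.41%

6.41%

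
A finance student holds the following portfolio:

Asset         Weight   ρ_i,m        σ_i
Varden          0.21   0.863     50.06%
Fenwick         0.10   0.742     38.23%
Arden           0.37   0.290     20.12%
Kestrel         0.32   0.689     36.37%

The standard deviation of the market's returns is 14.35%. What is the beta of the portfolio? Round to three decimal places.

1.539

β_Varden = 0.863 × 50.06% / 14.35% = 3.0106
β_Fenwick = 0.742 × 38.23% / 14.35% = 1.9768
β_Arden = 0.290 × 20.12% / 14.35% = 0.4066
β_Kestrel = 0.689 × 36.37% / 14.35% = 1.7463
β_P = Σ w_i β_i = 0.21×3.0106 + 0.10×1.9768 + 0.37×0.4066 + 0.32×1.7463 = 1.5392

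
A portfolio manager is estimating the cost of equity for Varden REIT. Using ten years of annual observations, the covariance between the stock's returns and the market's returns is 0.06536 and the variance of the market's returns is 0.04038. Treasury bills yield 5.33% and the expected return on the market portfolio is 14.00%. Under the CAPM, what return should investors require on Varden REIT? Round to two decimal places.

19.36%

β = Cov(R_i, R_m) / Var(R_m) = 0.06536 / 0.04038 = 1.6186
MRP = 14.00% − 5.33% = 8.67%
E(R) = R_f + β × MRP = 5.33% + 1.6186 × 8.67% = 19.36%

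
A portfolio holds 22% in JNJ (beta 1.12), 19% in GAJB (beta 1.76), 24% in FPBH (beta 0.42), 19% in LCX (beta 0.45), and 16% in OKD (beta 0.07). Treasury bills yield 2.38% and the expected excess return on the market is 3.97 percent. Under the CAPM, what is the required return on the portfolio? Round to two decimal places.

β_P = Σ w_i β_i = 0.22×1.12 + 0.19×1.76 + 0.24×0.42 + 0.19×0.45 + 0.16×0.07 = 0.7783
E(R_P) = R_f + β_P × MRP = 2.38% + 0.7783 × 3.97% = 5.47%

5.47%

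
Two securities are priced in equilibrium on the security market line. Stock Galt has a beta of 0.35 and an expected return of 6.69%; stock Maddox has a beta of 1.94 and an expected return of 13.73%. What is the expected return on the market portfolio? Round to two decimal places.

Both satisfy E(R) = R_f + β·MRP, so the slope of the SML is
MRP = (13.73% − 6.69%) / (1.94 − 0.35) = 7.04% / 1.59 = 4.4277%
R_f = E(R_Galt) − β_Galt·MRP = 6.69% − 0.35 × 4.4277% = 5.1403%
E(R_m) = R_f + MRP = 5.1403% + 4.4277% = 9.57%

9.57%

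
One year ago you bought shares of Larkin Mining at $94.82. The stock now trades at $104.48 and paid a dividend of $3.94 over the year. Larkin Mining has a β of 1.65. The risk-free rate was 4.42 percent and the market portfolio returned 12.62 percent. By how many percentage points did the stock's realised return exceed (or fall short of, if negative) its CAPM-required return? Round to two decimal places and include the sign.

Realised HPR = (P1 + D1 − P0) / P0 = (104.48 + 3.94 − 94.82) / 94.82 = 13.60 / 94.82 = 14.3430%
MRP = 12.62% − 4.42% = 8.20%
CAPM required = R_f + β·MRP = 4.42% + 1.65 × 8.20% = 17.9500%
α = realised − required = 14.3430% − 17.9500% = -3.61%

-3.61%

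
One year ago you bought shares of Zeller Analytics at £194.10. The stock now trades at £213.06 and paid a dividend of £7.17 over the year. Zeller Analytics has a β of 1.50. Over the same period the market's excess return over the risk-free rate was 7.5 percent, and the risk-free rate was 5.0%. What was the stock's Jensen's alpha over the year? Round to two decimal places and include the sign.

Realised HPR = (P1 + D1 − P0) / P0 = (213.06 + 7.17 − 194.10) / 194.10 = 26.13 / 194.10 = 13.4621%
CAPM required = R_f + β·MRP = 5.0% + 1.50 × 7.5% = 16.2500%
α = realised − required = 13.4621% − 16.2500% = -2.79%

-2.79%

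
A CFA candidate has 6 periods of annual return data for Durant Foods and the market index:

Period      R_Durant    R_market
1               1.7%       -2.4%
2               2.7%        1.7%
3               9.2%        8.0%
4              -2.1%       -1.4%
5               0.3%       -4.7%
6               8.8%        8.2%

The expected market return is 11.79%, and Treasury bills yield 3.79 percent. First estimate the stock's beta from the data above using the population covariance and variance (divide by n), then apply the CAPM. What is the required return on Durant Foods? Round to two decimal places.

9.98%

Mean R_i = (1.7 + 2.7 + 9.2 − 2.1 + 0.3 + 8.8) / 6 = 3.4333%
Mean R_m = (-2.4 + 1.7 + 8.0 − 1.4 − 4.7 + 8.2) / 6 = 1.5667%
Σ(R_i − R̄_i)(R_m − R̄_m) = 115.5267  ⇒  Cov = 115.5267 / 6 = 19.2545
Σ(R_m − R̄_m)² = 149.2133  ⇒  Var(R_m) = 149.2133 / 6 = 24.8689
β = Cov / Var(R_m) = 19.2545 / 24.8689 = 0.7742
MRP = 11.79% − 3.79% = 8.00%
E(R) = R_f + β × MRP = 3.79% + 0.7742 × 8.00% = 9.98%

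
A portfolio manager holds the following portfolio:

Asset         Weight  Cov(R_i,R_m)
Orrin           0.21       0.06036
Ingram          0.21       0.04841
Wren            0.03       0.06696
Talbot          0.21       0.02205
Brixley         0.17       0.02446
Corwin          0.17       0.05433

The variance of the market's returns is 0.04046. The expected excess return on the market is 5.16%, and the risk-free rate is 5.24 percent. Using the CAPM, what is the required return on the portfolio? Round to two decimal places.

10.71%

β_Orrin = 0.06036 / 0.04046 = 1.4918
β_Ingram = 0.04841 / 0.04046 = 1.1965
β_Wren = 0.06696 / 0.04046 = 1.6550
β_Talbot = 0.02205 / 0.04046 = 0.5450
β_Brixley = 0.02446 / 0.04046 = 0.6045
β_Corwin = 0.05433 / 0.04046 = 1.3428
β_P = Σ w_i β_i = 0.21×1.4918 + 0.21×1.1965 + 0.03×1.6550 + 0.21×0.5450 + 0.17×0.6045 + 0.17×1.3428 = 1.0597
E(R_P) = R_f + β_P × MRP = 5.24% + 1.0597 × 5.16% = 10.71%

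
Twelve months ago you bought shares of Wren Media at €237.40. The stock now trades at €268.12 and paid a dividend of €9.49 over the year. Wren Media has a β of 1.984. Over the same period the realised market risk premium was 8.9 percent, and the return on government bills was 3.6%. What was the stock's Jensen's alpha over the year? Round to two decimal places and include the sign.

Realised HPR = (P1 + D1 − P0) / P0 = (268.12 + 9.49 − 237.40) / 237.40 = 40.21 / 237.40 = 16.9377%
CAPM required = R_f + β·MRP = 3.6% + 1.984 × 8.9% = 21.2576%
α = realised − required = 16.9377% − 21.2576% = -4.32%

-4.32%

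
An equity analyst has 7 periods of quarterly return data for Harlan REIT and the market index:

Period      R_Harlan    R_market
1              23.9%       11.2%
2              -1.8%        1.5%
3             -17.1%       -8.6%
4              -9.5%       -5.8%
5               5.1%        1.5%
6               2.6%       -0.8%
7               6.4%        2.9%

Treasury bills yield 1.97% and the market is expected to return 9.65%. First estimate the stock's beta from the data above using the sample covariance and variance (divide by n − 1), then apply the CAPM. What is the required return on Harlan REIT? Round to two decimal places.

17.22%

Mean R_i = (23.9 − 1.8 − 17.1 − 9.5 + 5.1 + 2.6 + 6.4) / 7 = 1.3714%
Mean R_m = (11.2 + 1.5 − 8.6 − 5.8 + 1.5 − 0.8 + 2.9) / 7 = 0.2714%
Σ(R_i − R̄_i)(R_m − R̄_m) = 488.6643  ⇒  Cov = 488.6643 / 6 = 81.4441
Σ(R_m − R̄_m)² = 246.0743  ⇒  Var(R_m) = 246.0743 / 6 = 41.0124
β = Cov / Var(R_m) = 81.4441 / 41.0124 = 1.9858
MRP = 9.65% − 1.97% = 7.68%
E(R) = R_f + β × MRP = 1.97% + 1.9858 × 7.68% = 17.22%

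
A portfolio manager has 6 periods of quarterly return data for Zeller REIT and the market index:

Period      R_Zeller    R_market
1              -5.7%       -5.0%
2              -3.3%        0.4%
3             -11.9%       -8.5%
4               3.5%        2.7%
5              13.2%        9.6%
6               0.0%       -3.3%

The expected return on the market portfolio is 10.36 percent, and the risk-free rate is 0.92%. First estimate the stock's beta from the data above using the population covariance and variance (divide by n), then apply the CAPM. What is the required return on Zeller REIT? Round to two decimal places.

Mean R_i = (-5.7 − 3.3 − 11.9 + 3.5 + 13.2 + 0.0) / 6 = -0.7000%
Mean R_m = (-5.0 + 0.4 − 8.5 + 2.7 + 9.6 − 3.3) / 6 = -0.6833%
Σ(R_i − R̄_i)(R_m − R̄_m) = 261.6300  ⇒  Cov = 261.6300 / 6 = 43.6050
Σ(R_m − R̄_m)² = 204.9483  ⇒  Var(R_m) = 204.9483 / 6 = 34.1581
β = Cov / Var(R_m) = 43.6050 / 34.1581 = 1.2766
MRP = 10.36% − 0.92% = 9.44%
E(R) = R_f + β × MRP = 0.92% + 1.2766 × 9.44% = 12.97%

12.97%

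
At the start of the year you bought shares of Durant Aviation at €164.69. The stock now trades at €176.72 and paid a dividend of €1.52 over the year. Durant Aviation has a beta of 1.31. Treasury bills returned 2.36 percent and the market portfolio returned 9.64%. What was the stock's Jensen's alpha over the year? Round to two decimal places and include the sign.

-3.67%

Realised HPR = (P1 + D1 − P0) / P0 = (176.72 + 1.52 − 164.69) / 164.69 = 13.55 / 164.69 = 8.2276%
MRP = 9.64% − 2.36% = 7.28%
CAPM required = R_f + β·MRP = 2.36% + 1.31 × 7.28% = 11.8968%
α = realised − required = 8.2276% − 11.8968% = -3.67%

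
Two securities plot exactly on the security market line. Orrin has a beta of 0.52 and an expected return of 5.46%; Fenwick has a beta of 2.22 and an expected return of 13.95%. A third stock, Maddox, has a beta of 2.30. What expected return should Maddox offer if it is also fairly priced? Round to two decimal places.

14.35%

MRP (SML slope) = (13.95% − 5.46%) / (2.22 − 0.52) = 8.49% / 1.70 = 4.9941%
R_f (intercept) = 5.46% − 0.52 × 4.9941% = 2.8631%
E(R_Maddox) = R_f + β × MRP = 2.8631% + 2.30 × 4.9941% = 14.35%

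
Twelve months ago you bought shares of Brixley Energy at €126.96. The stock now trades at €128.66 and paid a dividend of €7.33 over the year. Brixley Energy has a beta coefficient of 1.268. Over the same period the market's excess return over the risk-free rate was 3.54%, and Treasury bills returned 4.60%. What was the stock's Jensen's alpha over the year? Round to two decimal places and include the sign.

Realised HPR = (P1 + D1 − P0) / P0 = (128.66 + 7.33 − 126.96) / 126.96 = 9.03 / 126.96 = 7.1125%
CAPM required = R_f + β·MRP = 4.60% + 1.268 × 3.54% = 9.08872%
α = realised − required = 7.1125% − 9.08872% = -1.98%

-1.98%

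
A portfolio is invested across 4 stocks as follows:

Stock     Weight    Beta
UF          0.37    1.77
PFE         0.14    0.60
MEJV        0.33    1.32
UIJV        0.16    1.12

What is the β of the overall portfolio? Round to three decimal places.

β_P = Σ w_i β_i = 0.37×1.77 + 0.14×0.60 + 0.33×1.32 + 0.16×1.12 = 1.3537

1.354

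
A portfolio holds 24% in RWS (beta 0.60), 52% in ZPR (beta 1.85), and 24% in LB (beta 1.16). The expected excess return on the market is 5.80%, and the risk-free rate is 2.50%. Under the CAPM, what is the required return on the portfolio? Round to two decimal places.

β_P = Σ w_i β_i = 0.24×0.60 + 0.52×1.85 + 0.24×1.16 = 1.3844
E(R_P) = R_f + β_P × MRP = 2.50% + 1.3844 × 5.80% = 10.53%

10.53%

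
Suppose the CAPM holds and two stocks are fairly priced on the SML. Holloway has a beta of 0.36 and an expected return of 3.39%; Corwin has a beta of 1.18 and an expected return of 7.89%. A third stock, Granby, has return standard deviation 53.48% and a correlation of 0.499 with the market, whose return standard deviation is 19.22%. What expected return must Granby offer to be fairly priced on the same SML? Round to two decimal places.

9.03%

MRP = (7.89% − 3.39%) / (1.18 − 0.36) = 5.4878%
R_f = 3.39% − 0.36 × 5.4878% = 1.4144%
β_Granby = ρ·σ_i/σ_m = 0.499 × 53.48 / 19.22 = 1.3885
E(R_Granby) = R_f + β × MRP = 1.4144% + 1.3885 × 5.4878% = 9.03%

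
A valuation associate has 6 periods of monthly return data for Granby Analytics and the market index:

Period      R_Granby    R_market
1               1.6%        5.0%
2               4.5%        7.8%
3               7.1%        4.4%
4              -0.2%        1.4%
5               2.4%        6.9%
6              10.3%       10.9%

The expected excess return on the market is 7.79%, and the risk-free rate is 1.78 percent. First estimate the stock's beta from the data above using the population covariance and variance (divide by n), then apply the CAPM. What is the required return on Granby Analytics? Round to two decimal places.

8.72%

Mean R_i = (1.6 + 4.5 + 7.1 − 0.2 + 2.4 + 10.3) / 6 = 4.2833%
Mean R_m = (5.0 + 7.8 + 4.4 + 1.4 + 6.9 + 10.9) / 6 = 6.0667%
Σ(R_i − R̄_i)(R_m − R̄_m) = 46.9767  ⇒  Cov = 46.9767 / 6 = 7.8295
Σ(R_m − R̄_m)² = 52.7533  ⇒  Var(R_m) = 52.7533 / 6 = 8.7922
β = Cov / Var(R_m) = 7.8295 / 8.7922 = 0.8905
E(R) = R_f + β × MRP = 1.78% + 0.8905 × 7.79% = 8.72%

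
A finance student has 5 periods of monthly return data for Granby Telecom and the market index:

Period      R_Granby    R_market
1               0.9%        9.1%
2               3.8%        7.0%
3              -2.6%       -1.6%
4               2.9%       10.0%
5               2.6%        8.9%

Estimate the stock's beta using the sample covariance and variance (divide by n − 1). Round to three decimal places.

Mean R_i = (0.9 + 3.8 − 2.6 + 2.9 + 2.6) / 5 = 1.5200%
Mean R_m = (9.1 + 7.0 − 1.6 + 10.0 + 8.9) / 5 = 6.6800%
Σ(R_i − R̄_i)(R_m − R̄_m) = 40.3220  ⇒  Cov = 40.3220 / 4 = 10.0805
Σ(R_m − R̄_m)² = 90.4680  ⇒  Var(R_m) = 90.4680 / 4 = 22.6170
β = Cov / Var(R_m) = 10.0805 / 22.6170 = 0.4457

0.446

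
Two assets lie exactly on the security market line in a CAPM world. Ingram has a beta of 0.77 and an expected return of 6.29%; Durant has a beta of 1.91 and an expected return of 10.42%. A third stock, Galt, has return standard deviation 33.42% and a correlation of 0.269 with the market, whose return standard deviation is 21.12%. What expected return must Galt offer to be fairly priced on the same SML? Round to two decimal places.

5.04%

MRP = (10.42% − 6.29%) / (1.91 − 0.77) = 3.6228%
R_f = 6.29% − 0.77 × 3.6228% = 3.5004%
β_Galt = ρ·σ_i/σ_m = 0.269 × 33.42 / 21.12 = 0.4257
E(R_Galt) = R_f + β × MRP = 3.5004% + 0.4257 × 3.6228% = 5.04%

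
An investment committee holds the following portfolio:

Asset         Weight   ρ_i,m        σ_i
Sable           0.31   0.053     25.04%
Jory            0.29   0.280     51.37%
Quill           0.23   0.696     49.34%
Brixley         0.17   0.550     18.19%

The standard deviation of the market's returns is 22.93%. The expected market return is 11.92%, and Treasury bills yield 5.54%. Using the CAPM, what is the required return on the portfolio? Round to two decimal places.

β_Sable = 0.053 × 25.04% / 22.93% = 0.0579
β_Jory = 0.280 × 51.37% / 22.93% = 0.6273
β_Quill = 0.696 × 49.34% / 22.93% = 1.4976
β_Brixley = 0.550 × 18.19% / 22.93% = 0.4363
β_P = Σ w_i β_i = 0.31×0.0579 + 0.29×0.6273 + 0.23×1.4976 + 0.17×0.4363 = 0.6185
MRP = 11.92% − 5.54% = 6.38%
E(R_P) = R_f + β_P × MRP = 5.54% + 0.6185 × 6.38% = 9.49%

9.49%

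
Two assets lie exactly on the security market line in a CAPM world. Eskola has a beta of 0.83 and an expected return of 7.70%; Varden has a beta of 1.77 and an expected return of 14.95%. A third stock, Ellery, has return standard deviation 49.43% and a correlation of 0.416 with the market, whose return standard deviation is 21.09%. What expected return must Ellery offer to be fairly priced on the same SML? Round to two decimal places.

8.82%

MRP = (14.95% − 7.70%) / (1.77 − 0.83) = 7.7128%
R_f = 7.70% − 0.83 × 7.7128% = 1.2984%
β_Ellery = ρ·σ_i/σ_m = 0.416 × 49.43 / 21.09 = 0.9750
E(R_Ellery) = R_f + β × MRP = 1.2984% + 0.9750 × 7.7128% = 8.82%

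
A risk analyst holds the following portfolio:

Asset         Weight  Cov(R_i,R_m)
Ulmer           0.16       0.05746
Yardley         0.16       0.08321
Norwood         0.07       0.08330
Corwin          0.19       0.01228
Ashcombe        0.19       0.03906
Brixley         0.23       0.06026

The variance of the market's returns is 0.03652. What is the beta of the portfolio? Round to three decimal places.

1.423

β_Ulmer = 0.05746 / 0.03652 = 1.5734
β_Yardley = 0.08321 / 0.03652 = 2.2785
β_Norwood = 0.08330 / 0.03652 = 2.2809
β_Corwin = 0.01228 / 0.03652 = 0.3363
β_Ashcombe = 0.03906 / 0.03652 = 1.0696
β_Brixley = 0.06026 / 0.03652 = 1.6501
β_P = Σ w_i β_i = 0.16×1.5734 + 0.16×2.2785 + 0.07×2.2809 + 0.19×0.3363 + 0.19×1.0696 + 0.23×1.6501 = 1.4226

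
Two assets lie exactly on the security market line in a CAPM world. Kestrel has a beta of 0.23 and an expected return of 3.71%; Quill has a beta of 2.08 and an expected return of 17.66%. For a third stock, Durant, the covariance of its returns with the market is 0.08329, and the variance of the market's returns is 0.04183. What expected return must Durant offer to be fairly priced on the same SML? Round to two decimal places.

16.99%

MRP = (17.66% − 3.71%) / (2.08 − 0.23) = 7.5405%
R_f = 3.71% − 0.23 × 7.5405% = 1.9757%
β_Durant = Cov / Var(R_m) = 0.08329 / 0.04183 = 1.9912
E(R_Durant) = R_f + β × MRP = 1.9757% + 1.9912 × 7.5405% = 16.99%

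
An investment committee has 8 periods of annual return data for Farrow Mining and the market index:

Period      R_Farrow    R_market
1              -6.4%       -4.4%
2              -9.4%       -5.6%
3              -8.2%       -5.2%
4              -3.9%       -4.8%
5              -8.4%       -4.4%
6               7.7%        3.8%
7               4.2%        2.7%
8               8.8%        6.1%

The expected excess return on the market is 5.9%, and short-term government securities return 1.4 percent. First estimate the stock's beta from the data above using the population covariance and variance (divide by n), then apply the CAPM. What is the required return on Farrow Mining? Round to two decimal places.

Mean R_i = (-6.4 − 9.4 − 8.2 − 3.9 − 8.4 + 7.7 + 4.2 + 8.8) / 8 = -1.9500%
Mean R_m = (-4.4 − 5.6 − 5.2 − 4.8 − 4.4 + 3.8 + 2.7 + 6.1) / 8 = -1.4750%
Σ(R_i − R̄_i)(R_m − R̄_m) = 250.3900  ⇒  Cov = 250.3900 / 8 = 31.2988
Σ(R_m − R̄_m)² = 161.6950  ⇒  Var(R_m) = 161.6950 / 8 = 20.2119
β = Cov / Var(R_m) = 31.2988 / 20.2119 = 1.5485
E(R) = R_f + β × MRP = 1.4% + 1.5485 × 5.9% = 10.54%

10.54%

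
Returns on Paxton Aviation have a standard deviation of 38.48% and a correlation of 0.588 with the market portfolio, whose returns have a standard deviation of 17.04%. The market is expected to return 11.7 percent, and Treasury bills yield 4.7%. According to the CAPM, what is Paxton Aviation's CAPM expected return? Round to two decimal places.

13.99%

β = ρ × σ_i / σ_m = 0.588 × 38.48% / 17.04% = 1.3278
MRP = 11.7% − 4.7% = 7.00%
E(R) = 4.7% + 1.3278 × 7.0% = 13.99%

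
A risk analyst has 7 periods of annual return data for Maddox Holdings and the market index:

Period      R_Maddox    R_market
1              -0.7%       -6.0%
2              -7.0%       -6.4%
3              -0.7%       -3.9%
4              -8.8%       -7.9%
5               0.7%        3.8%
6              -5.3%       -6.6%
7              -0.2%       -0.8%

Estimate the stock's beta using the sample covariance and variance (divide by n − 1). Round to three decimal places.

Mean R_i = (-0.7 − 7.0 − 0.7 − 8.8 + 0.7 − 5.3 − 0.2) / 7 = -3.1429%
Mean R_m = (-6.0 − 6.4 − 3.9 − 7.9 + 3.8 − 6.6 − 0.8) / 7 = -3.9714%
Σ(R_i − R̄_i)(R_m − R̄_m) = 71.6786  ⇒  Cov = 71.6786 / 6 = 11.9464
Σ(R_m − R̄_m)² = 102.8143  ⇒  Var(R_m) = 102.8143 / 6 = 17.1357
β = Cov / Var(R_m) = 11.9464 / 17.1357 = 0.6972

0.697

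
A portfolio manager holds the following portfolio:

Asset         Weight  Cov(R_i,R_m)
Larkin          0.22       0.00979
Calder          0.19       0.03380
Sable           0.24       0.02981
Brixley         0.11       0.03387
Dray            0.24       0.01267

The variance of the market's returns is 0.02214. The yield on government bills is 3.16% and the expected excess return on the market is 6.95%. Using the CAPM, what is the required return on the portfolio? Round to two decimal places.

10.22%

β_Larkin = 0.00979 / 0.02214 = 0.4422
β_Calder = 0.03380 / 0.02214 = 1.5266
β_Sable = 0.02981 / 0.02214 = 1.3464
β_Brixley = 0.03387 / 0.02214 = 1.5298
β_Dray = 0.01267 / 0.02214 = 0.5723
β_P = Σ w_i β_i = 0.22×0.4422 + 0.19×1.5266 + 0.24×1.3464 + 0.11×1.5298 + 0.24×0.5723 = 1.0161
E(R_P) = R_f + β_P × MRP = 3.16% + 1.0161 × 6.95% = 10.22%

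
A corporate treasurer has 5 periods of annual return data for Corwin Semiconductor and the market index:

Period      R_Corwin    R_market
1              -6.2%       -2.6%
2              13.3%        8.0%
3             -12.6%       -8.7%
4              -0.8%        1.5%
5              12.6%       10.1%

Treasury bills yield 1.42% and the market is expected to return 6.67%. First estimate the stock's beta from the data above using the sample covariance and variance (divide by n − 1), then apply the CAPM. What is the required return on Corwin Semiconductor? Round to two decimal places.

9.13%

Mean R_i = (-6.2 + 13.3 − 12.6 − 0.8 + 12.6) / 5 = 1.2600%
Mean R_m = (-2.6 + 8.0 − 8.7 + 1.5 + 10.1) / 5 = 1.6600%
Σ(R_i − R̄_i)(R_m − R̄_m) = 347.7420  ⇒  Cov = 347.7420 / 4 = 86.9355
Σ(R_m − R̄_m)² = 236.9320  ⇒  Var(R_m) = 236.9320 / 4 = 59.2330
β = Cov / Var(R_m) = 86.9355 / 59.2330 = 1.4677
MRP = 6.67% − 1.42% = 5.25%
E(R) = R_f + β × MRP = 1.42% + 1.4677 × 5.25% = 9.13%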